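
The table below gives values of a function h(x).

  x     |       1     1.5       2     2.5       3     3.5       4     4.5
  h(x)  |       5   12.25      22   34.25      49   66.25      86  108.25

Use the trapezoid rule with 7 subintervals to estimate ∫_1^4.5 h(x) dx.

163.1875

Δx = 0.5.
T_7 = (0.5/2)·[5 + 2·12.25 + 2·22 + 2·34.25 + 2·49 + 2·66.25 + 2·86 + 108.25] = 163.1875.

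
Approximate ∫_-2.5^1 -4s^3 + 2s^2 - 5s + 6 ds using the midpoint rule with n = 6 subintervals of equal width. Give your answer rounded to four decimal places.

82.1791

Δs = (1 − (-2.5))/6 = 7/12.
Midpoints: -53/24, -1.625, -25/24, -11/24, 0.125, 17/24.
f(-53/24) = 241481/3456, f(-1.625) = 36.5703125, f(-25/24) = 61861/3456, f(-11/24) = 31439/3456, f(0.125) = 5.3984375, f(17/24) = 7051/3456.
Sum = Δs · [f(-53/24) + f(-1.625) + f(-25/24) + ...].
Sum ≈ 82.1791.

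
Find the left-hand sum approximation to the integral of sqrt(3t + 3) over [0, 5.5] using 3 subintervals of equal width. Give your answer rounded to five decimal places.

15.38017

Δt = (5.5 − 0)/3 = 11/6.
Left endpoints: 0, 11/6, 11/3.
f(0) ≈ 1.73205, f(11/6) ≈ 2.91548, f(11/3) ≈ 3.74166.
Sum = Δt · [f(0) + f(11/6) + f(11/3)].
Sum ≈ 15.38017.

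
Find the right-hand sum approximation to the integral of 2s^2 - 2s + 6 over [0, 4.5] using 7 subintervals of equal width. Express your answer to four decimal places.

78.2449

Δs = (4.5 − 0)/7 = 9/14.
Right endpoints: 9/14, 9/7, 27/14, 18/7, 45/14, 27/7, 4.5.
f(9/14) = 543/98, f(9/7) = 330/49, f(27/14) = 939/98, f(18/7) = 690/49, f(45/14) = 1983/98, f(27/7) = 1374/49, f(4.5) = 37.5.
Sum = Δs · [f(9/14) + f(9/7) + f(27/14) + ...].
Sum ≈ 78.2449.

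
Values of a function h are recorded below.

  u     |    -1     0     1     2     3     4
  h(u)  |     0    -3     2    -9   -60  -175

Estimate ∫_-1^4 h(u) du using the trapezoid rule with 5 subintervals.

Δu = 1.
T_5 = (1/2)·[0 + 2·(-3) + 2·2 + 2·(-9) + 2·(-60) + (-175)] = -157.5.

-157.5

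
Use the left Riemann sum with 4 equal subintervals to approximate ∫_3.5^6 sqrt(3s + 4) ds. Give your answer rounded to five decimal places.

Δs = (6 − 3.5)/4 = 0.625.
Left endpoints: 3.5, 4.125, 4.75, 5.375.
f(3.5) ≈ 3.80789, f(4.125) ≈ 4.04660, f(4.75) ≈ 4.27200, f(5.375) ≈ 4.48609.
Sum = Δs · [f(3.5) + f(4.125) + f(4.75) + f(5.375)].
Sum ≈ 10.38286.

10.38286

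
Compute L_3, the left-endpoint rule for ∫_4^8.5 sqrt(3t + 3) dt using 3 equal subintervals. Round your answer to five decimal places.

19.78176

Δt = (8.5 − 4)/3 = 1.5.
Left endpoints: 4, 5.5, 7.
f(4) ≈ 3.87298, f(5.5) ≈ 4.41588, f(7) ≈ 4.89898.
Sum = Δt · [f(4) + f(5.5) + f(7)].
Sum ≈ 19.78176.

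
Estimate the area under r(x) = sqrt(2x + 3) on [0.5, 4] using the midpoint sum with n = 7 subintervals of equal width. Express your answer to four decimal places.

9.4964

Δx = (4 − 0.5)/7 = 0.5.
Midpoints: 0.75, 1.25, 1.75, 2.25, 2.75, 3.25, 3.75.
r(0.75) ≈ 2.1213, r(1.25) ≈ 2.3452, r(1.75) ≈ 2.5495, r(2.25) ≈ 2.7386, r(2.75) ≈ 2.9155, r(3.25) ≈ 3.0822, r(3.75) ≈ 3.2404.
Sum = Δx · [r(0.75) + r(1.25) + r(1.75) + ...].
Sum ≈ 9.4964.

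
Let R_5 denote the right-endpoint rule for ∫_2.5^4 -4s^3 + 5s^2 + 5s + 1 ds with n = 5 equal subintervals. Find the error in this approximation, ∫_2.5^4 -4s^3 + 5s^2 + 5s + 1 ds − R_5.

21.3525

Exact integral: ∫_2.5^4 f(s) ds = -110.4375.
R_5 = -131.79.
Error = -110.4375 − (-131.79) = 21.3525.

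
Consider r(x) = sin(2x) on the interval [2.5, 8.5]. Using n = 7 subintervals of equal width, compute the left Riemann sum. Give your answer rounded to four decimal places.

Δx = (8.5 − 2.5)/7 = 6/7.
Left endpoints: 2.5, 47/14, 59/14, 71/14, 83/14, 95/14, 107/14.
r(2.5) ≈ -0.9589, r(47/14) ≈ 0.4179, r(59/14) ≈ 0.8394, r(71/14) ≈ -0.6579, r(83/14) ≈ -0.6512, r(95/14) ≈ 0.8442, r(107/14) ≈ 0.4098.
Sum = Δx · [r(2.5) + r(47/14) + r(59/14) + ...].
Sum ≈ 0.2084.

0.2084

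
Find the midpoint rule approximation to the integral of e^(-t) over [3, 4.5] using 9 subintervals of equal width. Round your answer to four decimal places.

Δt = (4.5 − 3)/9 = 1/6.
Midpoints: 37/12, 3.25, 41/12, 43/12, 3.75, 47/12, 49/12, 4.25, 53/12.
f(37/12) ≈ 0.0458, f(3.25) ≈ 0.0388, f(41/12) ≈ 0.0328, f(43/12) ≈ 0.0278, f(3.75) ≈ 0.0235, f(47/12) ≈ 0.0199, f(49/12) ≈ 0.0169, f(4.25) ≈ 0.0143, f(53/12) ≈ 0.0121.
Sum = Δt · [f(37/12) + f(3.25) + f(41/12) + ...].
Sum ≈ 0.0386.

0.0386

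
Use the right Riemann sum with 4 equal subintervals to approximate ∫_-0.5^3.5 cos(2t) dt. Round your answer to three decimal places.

Δt = (3.5 − (-0.5))/4 = 1.
Right endpoints: 0.5, 1.5, 2.5, 3.5.
f(0.5) ≈ 0.540, f(1.5) ≈ -0.990, f(2.5) ≈ 0.284, f(3.5) ≈ 0.754.
Sum = Δt · [f(0.5) + f(1.5) + f(2.5) + f(3.5)].
Sum ≈ 0.588.

0.588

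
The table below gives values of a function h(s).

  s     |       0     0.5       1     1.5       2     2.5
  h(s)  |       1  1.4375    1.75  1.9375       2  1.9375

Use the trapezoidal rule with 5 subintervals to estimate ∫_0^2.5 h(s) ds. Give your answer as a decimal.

Δs = 0.5.
T_5 = (0.5/2)·[1 + 2·1.4375 + 2·1.75 + 2·1.9375 + 2·2 + 1.9375] = 4.296875.

4.296875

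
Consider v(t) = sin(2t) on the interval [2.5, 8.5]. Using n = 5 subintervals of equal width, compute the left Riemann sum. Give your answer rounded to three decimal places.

0.132

Δt = (8.5 − 2.5)/5 = 1.2.
Left endpoints: 2.5, 3.7, 4.9, 6.1, 7.3.
v(2.5) ≈ -0.959, v(3.7) ≈ 0.899, v(4.9) ≈ -0.366, v(6.1) ≈ -0.358, v(7.3) ≈ 0.895.
Sum = Δt · [v(2.5) + v(3.7) + v(4.9) + v(6.1) + v(7.3)].
Sum ≈ 0.132.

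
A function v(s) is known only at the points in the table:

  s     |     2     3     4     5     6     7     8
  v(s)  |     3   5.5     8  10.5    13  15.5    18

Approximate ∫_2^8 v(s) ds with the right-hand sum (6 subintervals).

70.5

Δs = 1.
Sum = 1·[5.5 + 8 + 10.5 + 13 + 15.5 + 18] = 70.5.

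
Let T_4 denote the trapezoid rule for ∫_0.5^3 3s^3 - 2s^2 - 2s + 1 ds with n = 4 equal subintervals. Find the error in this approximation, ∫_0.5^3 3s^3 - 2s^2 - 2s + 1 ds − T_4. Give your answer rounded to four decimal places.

Exact integral: ∫_0.5^3 f(s) ds ≈ 36.536458.
T_4 ≈ 38.774414.
Error ≈ 36.536458 − 38.774414 ≈ -2.2380.

-2.2380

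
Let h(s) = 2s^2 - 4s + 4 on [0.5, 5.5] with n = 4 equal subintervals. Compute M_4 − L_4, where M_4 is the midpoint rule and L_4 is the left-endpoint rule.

21.09375

M_4 = 69.53125.
L_4 = 48.4375.
M_4 − L_4 = 21.09375.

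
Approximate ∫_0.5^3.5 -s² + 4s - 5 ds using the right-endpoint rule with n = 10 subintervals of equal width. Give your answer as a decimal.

-5.295

Δs = (3.5 − 0.5)/10 = 0.3.
Right endpoints: 0.8, 1.1, 1.4, 1.7, 2, 2.3, 2.6, 2.9, 3.2, 3.5.
f(0.8) = -2.44, f(1.1) = -1.81, f(1.4) = -1.36, f(1.7) = -1.09, f(2) = -1, f(2.3) = -1.09, f(2.6) = -1.36, f(2.9) = -1.81, f(3.2) = -2.44, f(3.5) = -3.25.
Sum = Δs · [f(0.8) + f(1.1) + f(1.4) + ...].
Sum = -5.295.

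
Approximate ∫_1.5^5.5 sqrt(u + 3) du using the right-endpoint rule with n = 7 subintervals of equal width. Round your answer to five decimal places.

Δu = (5.5 − 1.5)/7 = 4/7.
Right endpoints: 29/14, 37/14, 45/14, 53/14, 61/14, 69/14, 5.5.
f(29/14) ≈ 2.25198, f(37/14) ≈ 2.37547, f(45/14) ≈ 2.49285, f(53/14) ≈ 2.60494, f(61/14) ≈ 2.71241, f(69/14) ≈ 2.81577, f(5.5) ≈ 2.91548.
Sum = Δu · [f(29/14) + f(37/14) + f(45/14) + ...].
Sum ≈ 10.38222.

10.38222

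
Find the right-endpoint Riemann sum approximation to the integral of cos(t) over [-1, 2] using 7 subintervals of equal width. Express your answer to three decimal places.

Δt = (2 − (-1))/7 = 3/7.
Right endpoints: -4/7, -1/7, 2/7, 5/7, 8/7, 11/7, 2.
f(-4/7) ≈ 0.841, f(-1/7) ≈ 0.990, f(2/7) ≈ 0.959, f(5/7) ≈ 0.756, f(8/7) ≈ 0.415, f(11/7) ≈ -0.001, f(2) ≈ -0.416.
Sum = Δt · [f(-4/7) + f(-1/7) + f(2/7) + ...].
Sum ≈ 1.519.

1.519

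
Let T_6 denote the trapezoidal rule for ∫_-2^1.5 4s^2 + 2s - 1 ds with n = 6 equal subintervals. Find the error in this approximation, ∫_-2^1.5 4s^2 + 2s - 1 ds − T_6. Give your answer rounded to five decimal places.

-0.79398

Exact integral: ∫_-2^1.5 f(s) ds ≈ 9.9166667.
T_6 ≈ 10.7106481.
Error ≈ 9.9166667 − 10.7106481 ≈ -0.79398.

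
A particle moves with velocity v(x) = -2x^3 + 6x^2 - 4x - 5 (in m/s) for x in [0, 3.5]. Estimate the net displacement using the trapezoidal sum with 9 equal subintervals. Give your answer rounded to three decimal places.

Δx = (3.5 − 0)/9 = 7/18.
v(0) = -5, v(7/18) = -16813/2916, v(7/9) = -3953/729, v(7/6) = -505/108, v(14/9) = -3085/729, v(35/18) = -13985/2916, v(7/3) = -191/27, v(49/18) = -34327/2916, v(28/9) = -14285/729, v(3.5) = -31.25.
T_9 = (Δx/2)·[v(x_0) + 2v(x_1) + ... + 2v(x_{8}) + v(x_9)].
Sum ≈ -31.678.

-31.678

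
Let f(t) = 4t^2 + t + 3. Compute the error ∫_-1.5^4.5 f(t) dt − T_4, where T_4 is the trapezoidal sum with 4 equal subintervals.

Exact integral: ∫_-1.5^4.5 f(t) dt = 153.
T_4 = 162.
Error = 153 − 162 = -9.

-9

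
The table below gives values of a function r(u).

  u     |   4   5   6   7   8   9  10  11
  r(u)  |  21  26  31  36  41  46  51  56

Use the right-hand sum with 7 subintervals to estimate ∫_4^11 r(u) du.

Δu = 1.
Sum = 1·[26 + 31 + 36 + 41 + 46 + 51 + 56] = 287.

287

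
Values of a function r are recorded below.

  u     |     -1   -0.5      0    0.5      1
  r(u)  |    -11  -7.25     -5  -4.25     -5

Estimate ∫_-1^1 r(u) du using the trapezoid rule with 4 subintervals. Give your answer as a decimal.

Δu = 0.5.
T_4 = (0.5/2)·[(-11) + 2·(-7.25) + 2·(-5) + 2·(-4.25) + (-5)] = -12.25.

-12.25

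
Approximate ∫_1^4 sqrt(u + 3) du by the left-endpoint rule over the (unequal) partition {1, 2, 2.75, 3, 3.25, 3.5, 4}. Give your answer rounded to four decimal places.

6.7887

Subinterval widths: 1, 0.75, 0.25, 0.25, 0.25, 0.5.
Left endpoints: 1, 2, 2.75, 3, 3.25, 3.5.
f(1) ≈ 2.0000, f(2) ≈ 2.2361, f(2.75) ≈ 2.3979, f(3) ≈ 2.4495, f(3.25) ≈ 2.5000, f(3.5) ≈ 2.5495.
Sum = Σ Δu_i · f(u_i).
Sum ≈ 6.7887.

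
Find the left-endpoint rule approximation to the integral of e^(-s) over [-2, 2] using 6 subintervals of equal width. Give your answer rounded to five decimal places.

9.93831

Δs = (2 − (-2))/6 = 2/3.
Left endpoints: -2, -4/3, -2/3, 0, 2/3, 4/3.
f(-2) ≈ 7.38906, f(-4/3) ≈ 3.79367, f(-2/3) ≈ 1.94773, f(0) ≈ 1.00000, f(2/3) ≈ 0.51342, f(4/3) ≈ 0.26360.
Sum = Δs · [f(-2) + f(-4/3) + f(-2/3) + ...].
Sum ≈ 9.93831.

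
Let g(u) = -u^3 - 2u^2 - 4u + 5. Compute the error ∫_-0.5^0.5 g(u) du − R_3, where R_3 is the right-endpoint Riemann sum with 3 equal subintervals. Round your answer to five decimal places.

Exact integral: ∫_-0.5^0.5 g(u) du ≈ 4.8333333.
R_3 ≈ 4.0879630.
Error ≈ 4.8333333 − 4.0879630 ≈ 0.74537.

0.74537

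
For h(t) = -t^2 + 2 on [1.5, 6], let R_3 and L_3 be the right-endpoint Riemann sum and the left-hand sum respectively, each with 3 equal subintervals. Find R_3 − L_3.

R_3 = -88.875.
L_3 = -38.25.
R_3 − L_3 = -50.625.

-50.625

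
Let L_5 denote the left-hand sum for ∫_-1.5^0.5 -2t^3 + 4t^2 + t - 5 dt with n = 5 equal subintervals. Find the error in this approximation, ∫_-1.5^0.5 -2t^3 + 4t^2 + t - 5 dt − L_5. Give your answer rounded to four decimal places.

-2.9733

Exact integral: ∫_-1.5^0.5 f(t) dt ≈ -3.833333.
L_5 = -0.86.
Error ≈ -3.833333 − (-0.86) ≈ -2.9733.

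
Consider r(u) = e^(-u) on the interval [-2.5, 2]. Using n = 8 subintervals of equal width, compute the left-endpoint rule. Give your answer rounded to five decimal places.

Δu = (2 − (-2.5))/8 = 0.5625.
Left endpoints: -2.5, -1.9375, -1.375, -0.8125, -0.25, 0.3125, 0.875, 1.4375.
r(-2.5) ≈ 12.18249, r(-1.9375) ≈ 6.94138, r(-1.375) ≈ 3.95508, r(-0.8125) ≈ 2.25353, r(-0.25) ≈ 1.28403, r(0.3125) ≈ 0.73162, r(0.875) ≈ 0.41686, r(1.4375) ≈ 0.23752.
Sum = Δu · [r(-2.5) + r(-1.9375) + r(-1.375) + ...].
Sum ≈ 15.75141.

15.75141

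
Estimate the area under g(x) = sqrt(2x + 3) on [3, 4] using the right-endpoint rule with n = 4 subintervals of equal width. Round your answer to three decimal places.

Δx = (4 − 3)/4 = 0.25.
Right endpoints: 3.25, 3.5, 3.75, 4.
g(3.25) ≈ 3.082, g(3.5) ≈ 3.162, g(3.75) ≈ 3.240, g(4) ≈ 3.317.
Sum = Δx · [g(3.25) + g(3.5) + g(3.75) + g(4)].
Sum ≈ 3.200.

3.200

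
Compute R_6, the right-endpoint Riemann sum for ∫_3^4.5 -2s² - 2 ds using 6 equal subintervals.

-48.59375

Δs = (4.5 − 3)/6 = 0.25.
Right endpoints: 3.25, 3.5, 3.75, 4, 4.25, 4.5.
f(3.25) = -23.125, f(3.5) = -26.5, f(3.75) = -30.125, f(4) = -34, f(4.25) = -38.125, f(4.5) = -42.5.
Sum = Δs · [f(3.25) + f(3.5) + f(3.75) + ...].
Sum = -48.59375.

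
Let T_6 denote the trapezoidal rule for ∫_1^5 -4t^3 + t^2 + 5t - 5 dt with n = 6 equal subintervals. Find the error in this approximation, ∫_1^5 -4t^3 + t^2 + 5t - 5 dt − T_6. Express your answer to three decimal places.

10.370

Exact integral: ∫_1^5 f(t) dt ≈ -542.66667.
T_6 ≈ -553.03704.
Error ≈ -542.66667 − (-553.03704) ≈ 10.370.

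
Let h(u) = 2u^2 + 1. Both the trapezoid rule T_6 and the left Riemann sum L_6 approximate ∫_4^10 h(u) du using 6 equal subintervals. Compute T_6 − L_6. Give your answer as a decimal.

84

T_6 = 632.
L_6 = 548.
T_6 − L_6 = 84.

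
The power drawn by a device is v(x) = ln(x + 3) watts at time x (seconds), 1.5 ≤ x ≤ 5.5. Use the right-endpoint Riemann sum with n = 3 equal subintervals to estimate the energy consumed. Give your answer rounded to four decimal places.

7.8308

Δx = (5.5 − 1.5)/3 = 4/3.
Right endpoints: 17/6, 25/6, 5.5.
v(17/6) ≈ 1.7636, v(25/6) ≈ 1.9694, v(5.5) ≈ 2.1401.
Sum = Δx · [v(17/6) + v(25/6) + v(5.5)].
Sum ≈ 7.8308.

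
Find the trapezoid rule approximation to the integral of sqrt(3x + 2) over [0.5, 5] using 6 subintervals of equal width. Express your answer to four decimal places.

Δx = (5 − 0.5)/6 = 0.75.
f(0.5) ≈ 1.8708, f(1.25) ≈ 2.3979, f(2) ≈ 2.8284, f(2.75) ≈ 3.2016, f(3.5) ≈ 3.5355, f(4.25) ≈ 3.8406, f(5) ≈ 4.1231.
T_6 = (Δx/2)·[f(x_0) + 2f(x_1) + ... + 2f(x_{5}) + f(x_6)].
Sum ≈ 14.1007.

14.1007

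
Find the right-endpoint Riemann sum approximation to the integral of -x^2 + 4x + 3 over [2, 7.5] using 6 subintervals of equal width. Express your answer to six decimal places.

-31.593171

Δx = (7.5 − 2)/6 = 11/12.
Right endpoints: 35/12, 23/6, 4.75, 17/3, 79/12, 7.5.
f(35/12) = 887/144, f(23/6) = 131/36, f(4.75) = -0.5625, f(17/3) = -58/9, f(79/12) = -2017/144, f(7.5) = -23.25.
Sum = Δx · [f(35/12) + f(23/6) + f(4.75) + ...].
Sum ≈ -31.593171.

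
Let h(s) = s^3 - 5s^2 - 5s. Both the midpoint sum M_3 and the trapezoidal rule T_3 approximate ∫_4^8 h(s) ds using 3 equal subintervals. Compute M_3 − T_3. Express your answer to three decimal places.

M_3 ≈ 85.62963.
T_3 ≈ 108.74074.
M_3 − T_3 ≈ -23.111.

-23.111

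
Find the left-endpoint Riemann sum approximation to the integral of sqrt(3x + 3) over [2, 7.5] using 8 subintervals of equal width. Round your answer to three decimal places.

21.903

Δx = (7.5 − 2)/8 = 0.6875.
Left endpoints: 2, 2.6875, 3.375, 4.0625, 4.75, 5.4375, 6.125, 6.8125.
f(2) ≈ 3.000, f(2.6875) ≈ 3.326, f(3.375) ≈ 3.623, f(4.0625) ≈ 3.897, f(4.75) ≈ 4.153, f(5.4375) ≈ 4.395, f(6.125) ≈ 4.623, f(6.8125) ≈ 4.841.
Sum = Δx · [f(2) + f(2.6875) + f(3.375) + ...].
Sum ≈ 21.903.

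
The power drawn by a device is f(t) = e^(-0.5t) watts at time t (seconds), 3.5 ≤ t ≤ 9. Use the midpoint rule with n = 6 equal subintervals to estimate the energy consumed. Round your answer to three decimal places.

Δt = (9 − 3.5)/6 = 11/12.
Midpoints: 95/24, 4.875, 139/24, 161/24, 7.625, 205/24.
f(95/24) ≈ 0.138, f(4.875) ≈ 0.087, f(139/24) ≈ 0.055, f(161/24) ≈ 0.035, f(7.625) ≈ 0.022, f(205/24) ≈ 0.014.
Sum = Δt · [f(95/24) + f(4.875) + f(139/24) + ...].
Sum ≈ 0.322.

0.322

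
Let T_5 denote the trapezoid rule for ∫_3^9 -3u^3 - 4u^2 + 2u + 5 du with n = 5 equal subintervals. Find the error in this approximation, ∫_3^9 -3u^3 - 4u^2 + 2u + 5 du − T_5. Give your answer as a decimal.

83.52

Exact integral: ∫_3^9 f(u) du = -5694.
T_5 = -5777.52.
Error = -5694 − (-5777.52) = 83.52.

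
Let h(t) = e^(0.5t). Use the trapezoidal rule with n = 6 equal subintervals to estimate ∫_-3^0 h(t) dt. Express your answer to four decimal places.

Δt = (0 − (-3))/6 = 0.5.
h(-3) ≈ 0.2231, h(-2.5) ≈ 0.2865, h(-2) ≈ 0.3679, h(-1.5) ≈ 0.4724, h(-1) ≈ 0.6065, h(-0.5) ≈ 0.7788, h(0) ≈ 1.0000.
T_6 = (Δt/2)·[h(t_0) + 2h(t_1) + ... + 2h(t_{5}) + h(t_6)].
Sum ≈ 1.5618.

1.5618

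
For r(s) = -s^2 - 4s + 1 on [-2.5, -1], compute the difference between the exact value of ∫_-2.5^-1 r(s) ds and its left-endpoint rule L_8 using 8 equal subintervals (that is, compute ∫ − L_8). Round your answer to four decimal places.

-0.0615

Exact integral: ∫_-2.5^-1 r(s) ds = 7.125.
L_8 ≈ 7.186523.
Error ≈ 7.125 − 7.186523 ≈ -0.0615.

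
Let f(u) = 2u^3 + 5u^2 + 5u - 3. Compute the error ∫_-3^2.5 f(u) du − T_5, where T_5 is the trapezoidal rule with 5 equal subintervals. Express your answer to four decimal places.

-3.8821

Exact integral: ∫_-3^2.5 f(u) du ≈ 26.697917.
T_5 = 30.58.
Error ≈ 26.697917 − 30.58 ≈ -3.8821.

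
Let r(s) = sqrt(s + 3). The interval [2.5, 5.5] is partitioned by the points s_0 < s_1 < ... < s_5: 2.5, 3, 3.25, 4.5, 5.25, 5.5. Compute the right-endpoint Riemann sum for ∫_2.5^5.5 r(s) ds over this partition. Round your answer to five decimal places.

8.15609

Subinterval widths: 0.5, 0.25, 1.25, 0.75, 0.25.
Right endpoints: 3, 3.25, 4.5, 5.25, 5.5.
r(3) ≈ 2.44949, r(3.25) ≈ 2.50000, r(4.5) ≈ 2.73861, r(5.25) ≈ 2.87228, r(5.5) ≈ 2.91548.
Sum = Σ Δs_i · r(s_i).
Sum ≈ 8.15609.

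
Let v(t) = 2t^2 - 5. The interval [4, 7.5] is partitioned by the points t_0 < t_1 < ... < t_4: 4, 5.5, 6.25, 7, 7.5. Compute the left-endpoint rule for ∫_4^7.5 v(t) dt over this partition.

Subinterval widths: 1.5, 0.75, 0.75, 0.5.
Left endpoints: 4, 5.5, 6.25, 7.
v(4) = 27, v(5.5) = 55.5, v(6.25) = 73.125, v(7) = 93.
Sum = Σ Δt_i · v(t_i).
Sum = 183.46875.

183.46875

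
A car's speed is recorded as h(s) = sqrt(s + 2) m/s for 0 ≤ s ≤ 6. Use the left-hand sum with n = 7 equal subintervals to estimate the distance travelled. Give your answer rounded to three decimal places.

Δs = (6 − 0)/7 = 6/7.
Left endpoints: 0, 6/7, 12/7, 18/7, 24/7, 30/7, 36/7.
h(0) ≈ 1.414, h(6/7) ≈ 1.690, h(12/7) ≈ 1.927, h(18/7) ≈ 2.138, h(24/7) ≈ 2.330, h(30/7) ≈ 2.507, h(36/7) ≈ 2.673.
Sum = Δs · [h(0) + h(6/7) + h(12/7) + ...].
Sum ≈ 12.582.

12.582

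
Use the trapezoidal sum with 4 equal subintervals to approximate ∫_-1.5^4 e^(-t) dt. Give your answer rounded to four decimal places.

5.1454

Δt = (4 − (-1.5))/4 = 1.375.
f(-1.5) ≈ 4.4817, f(-0.125) ≈ 1.1331, f(1.25) ≈ 0.2865, f(2.625) ≈ 0.0724, f(4) ≈ 0.0183.
T_4 = (Δt/2)·[f(t_0) + 2f(t_1) + 2f(t_2) + 2f(t_3) + f(t_4)].
Sum ≈ 5.1454.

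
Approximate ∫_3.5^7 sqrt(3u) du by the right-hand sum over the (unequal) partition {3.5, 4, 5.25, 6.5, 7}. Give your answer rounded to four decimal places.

Subinterval widths: 0.5, 1.25, 1.25, 0.5.
Right endpoints: 4, 5.25, 6.5, 7.
f(4) ≈ 3.4641, f(5.25) ≈ 3.9686, f(6.5) ≈ 4.4159, f(7) ≈ 4.5826.
Sum = Σ Δu_i · f(u_i).
Sum ≈ 14.5040.

14.5040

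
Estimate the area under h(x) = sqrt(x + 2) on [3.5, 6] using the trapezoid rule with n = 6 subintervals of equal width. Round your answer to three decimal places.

Δx = (6 − 3.5)/6 = 5/12.
h(3.5) ≈ 2.345, h(47/12) ≈ 2.432, h(13/3) ≈ 2.517, h(4.75) ≈ 2.598, h(31/6) ≈ 2.677, h(67/12) ≈ 2.754, h(6) ≈ 2.828.
T_6 = (Δx/2)·[h(x_0) + 2h(x_1) + ... + 2h(x_{5}) + h(x_6)].
Sum ≈ 6.485.

6.485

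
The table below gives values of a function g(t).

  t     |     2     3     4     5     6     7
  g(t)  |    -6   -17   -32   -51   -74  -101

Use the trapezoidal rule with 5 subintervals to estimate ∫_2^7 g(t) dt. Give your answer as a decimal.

Δt = 1.
T_5 = (1/2)·[(-6) + 2·(-17) + 2·(-32) + 2·(-51) + 2·(-74) + (-101)] = -227.5.

-227.5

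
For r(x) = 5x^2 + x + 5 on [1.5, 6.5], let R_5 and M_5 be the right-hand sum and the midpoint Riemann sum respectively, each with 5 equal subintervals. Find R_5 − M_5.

R_5 = 603.75.
M_5 = 495.
R_5 − M_5 = 108.75.

108.75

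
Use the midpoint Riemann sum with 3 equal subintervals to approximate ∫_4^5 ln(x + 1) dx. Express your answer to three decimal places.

Δx = (5 − 4)/3 = 1/3.
Midpoints: 25/6, 4.5, 29/6.
f(25/6) ≈ 1.642, f(4.5) ≈ 1.705, f(29/6) ≈ 1.764.
Sum = Δx · [f(25/6) + f(4.5) + f(29/6)].
Sum ≈ 1.704.

1.704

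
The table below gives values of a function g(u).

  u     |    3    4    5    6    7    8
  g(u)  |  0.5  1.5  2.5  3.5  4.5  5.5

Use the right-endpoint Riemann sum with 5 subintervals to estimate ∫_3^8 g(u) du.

17.5

Δu = 1.
Sum = 1·[1.5 + 2.5 + 3.5 + 4.5 + 5.5] = 17.5.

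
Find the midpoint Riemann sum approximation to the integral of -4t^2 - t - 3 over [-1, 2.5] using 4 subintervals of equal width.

Δt = (2.5 − (-1))/4 = 0.875.
Midpoints: -0.5625, 0.3125, 1.1875, 2.0625.
f(-0.5625) = -3.703125, f(0.3125) = -3.703125, f(1.1875) = -9.828125, f(2.0625) = -22.078125.
Sum = Δt · [f(-0.5625) + f(0.3125) + f(1.1875) + f(2.0625)].
Sum = -34.3984375.

-34.3984375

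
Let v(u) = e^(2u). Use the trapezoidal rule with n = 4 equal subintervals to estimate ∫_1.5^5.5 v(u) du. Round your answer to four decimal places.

39295.2439

Δu = (5.5 − 1.5)/4 = 1.
v(1.5) ≈ 20.0855, v(2.5) ≈ 148.4132, v(3.5) ≈ 1096.6332, v(4.5) ≈ 8103.0839, v(5.5) ≈ 59874.1417.
T_4 = (Δu/2)·[v(u_0) + 2v(u_1) + 2v(u_2) + 2v(u_3) + v(u_4)].
Sum ≈ 39295.2439.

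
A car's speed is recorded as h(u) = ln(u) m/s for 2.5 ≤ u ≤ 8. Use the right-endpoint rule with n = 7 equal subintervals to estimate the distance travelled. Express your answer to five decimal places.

Δu = (8 − 2.5)/7 = 11/14.
Right endpoints: 23/7, 57/14, 34/7, 79/14, 45/7, 101/14, 8.
h(23/7) ≈ 1.18958, h(57/14) ≈ 1.40399, h(34/7) ≈ 1.58045, h(79/14) ≈ 1.73039, h(45/7) ≈ 1.86075, h(101/14) ≈ 1.97606, h(8) ≈ 2.07944.
Sum = Δu · [h(23/7) + h(57/14) + h(34/7) + ...].
Sum ≈ 9.28767.

9.28767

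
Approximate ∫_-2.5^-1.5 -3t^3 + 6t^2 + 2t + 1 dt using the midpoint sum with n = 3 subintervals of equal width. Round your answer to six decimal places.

Δt = (-1.5 − (-2.5))/3 = 1/3.
Midpoints: -7/3, -2, -5/3.
f(-7/3) = 604/9, f(-2) = 45, f(-5/3) = 254/9.
Sum = Δt · [f(-7/3) + f(-2) + f(-5/3)].
Sum ≈ 46.777778.

46.777778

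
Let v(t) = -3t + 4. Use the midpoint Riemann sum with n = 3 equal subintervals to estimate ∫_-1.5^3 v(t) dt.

Δt = (3 − (-1.5))/3 = 1.5.
Midpoints: -0.75, 0.75, 2.25.
v(-0.75) = 6.25, v(0.75) = 1.75, v(2.25) = -2.75.
Sum = Δt · [v(-0.75) + v(0.75) + v(2.25)].
Sum = 7.875.

7.875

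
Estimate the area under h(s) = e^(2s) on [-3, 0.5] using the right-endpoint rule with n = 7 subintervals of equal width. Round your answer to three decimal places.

2.148

Δs = (0.5 − (-3))/7 = 0.5.
Right endpoints: -2.5, -2, -1.5, -1, -0.5, 0, 0.5.
h(-2.5) ≈ 0.007, h(-2) ≈ 0.018, h(-1.5) ≈ 0.050, h(-1) ≈ 0.135, h(-0.5) ≈ 0.368, h(0) ≈ 1.000, h(0.5) ≈ 2.718.
Sum = Δs · [h(-2.5) + h(-2) + h(-1.5) + ...].
Sum ≈ 2.148.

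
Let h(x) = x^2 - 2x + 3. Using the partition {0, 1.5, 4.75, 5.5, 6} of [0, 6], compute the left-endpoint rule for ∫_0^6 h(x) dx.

34.984375

Subinterval widths: 1.5, 3.25, 0.75, 0.5.
Left endpoints: 0, 1.5, 4.75, 5.5.
h(0) = 3, h(1.5) = 2.25, h(4.75) = 16.0625, h(5.5) = 22.25.
Sum = Σ Δx_i · h(x_i).
Sum = 34.984375.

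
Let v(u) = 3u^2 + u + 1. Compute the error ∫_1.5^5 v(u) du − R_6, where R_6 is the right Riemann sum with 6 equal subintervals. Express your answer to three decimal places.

-21.523

Exact integral: ∫_1.5^5 v(u) du = 136.5.
R_6 ≈ 158.02257.
Error ≈ 136.5 − 158.02257 ≈ -21.523.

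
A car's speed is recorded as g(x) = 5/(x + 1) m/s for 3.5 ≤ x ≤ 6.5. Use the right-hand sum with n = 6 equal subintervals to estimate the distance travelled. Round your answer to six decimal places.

Δx = (6.5 − 3.5)/6 = 0.5.
Right endpoints: 4, 4.5, 5, 5.5, 6, 6.5.
g(4) = 1, g(4.5) = 10/11, g(5) = 5/6, g(5.5) = 10/13, g(6) = 5/7, g(6.5) = 2/3.
Sum = Δx · [g(4) + g(4.5) + g(5) + ...].
Sum ≈ 2.446304.

2.446304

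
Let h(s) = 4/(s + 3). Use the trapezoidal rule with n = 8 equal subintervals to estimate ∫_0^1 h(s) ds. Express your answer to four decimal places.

Δs = (1 − 0)/8 = 0.125.
h(0) = 4/3, h(0.125) = 1.28, h(0.25) = 16/13, h(0.375) = 32/27, h(0.5) = 8/7, h(0.625) = 32/29, h(0.75) = 16/15, h(0.875) = 32/31, h(1) = 1.
T_8 = (Δs/2)·[h(s_0) + 2h(s_1) + ... + 2h(s_{7}) + h(s_8)].
Sum ≈ 1.1510.

1.1510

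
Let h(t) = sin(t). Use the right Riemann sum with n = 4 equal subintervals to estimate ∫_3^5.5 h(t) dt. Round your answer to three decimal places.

-1.908

Δt = (5.5 − 3)/4 = 0.625.
Right endpoints: 3.625, 4.25, 4.875, 5.5.
h(3.625) ≈ -0.465, h(4.25) ≈ -0.895, h(4.875) ≈ -0.987, h(5.5) ≈ -0.706.
Sum = Δt · [h(3.625) + h(4.25) + h(4.875) + h(5.5)].
Sum ≈ -1.908.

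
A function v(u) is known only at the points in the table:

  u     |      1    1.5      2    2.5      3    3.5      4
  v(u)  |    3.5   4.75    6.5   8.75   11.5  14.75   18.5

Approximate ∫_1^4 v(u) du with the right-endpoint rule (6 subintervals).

Δu = 0.5.
Sum = 0.5·[4.75 + 6.5 + 8.75 + 11.5 + 14.75 + 18.5] = 32.375.

32.375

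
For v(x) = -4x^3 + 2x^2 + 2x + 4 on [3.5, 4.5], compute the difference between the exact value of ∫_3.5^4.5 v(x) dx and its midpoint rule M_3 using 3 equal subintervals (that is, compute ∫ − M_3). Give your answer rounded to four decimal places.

Exact integral: ∫_3.5^4.5 v(x) dx ≈ -215.833333.
M_3 ≈ -215.407407.
Error ≈ -215.833333 − (-215.407407) ≈ -0.4259.

-0.4259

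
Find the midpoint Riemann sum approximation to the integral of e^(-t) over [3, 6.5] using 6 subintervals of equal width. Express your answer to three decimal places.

0.048

Δt = (6.5 − 3)/6 = 7/12.
Midpoints: 79/24, 3.875, 107/24, 121/24, 5.625, 149/24.
f(79/24) ≈ 0.037, f(3.875) ≈ 0.021, f(107/24) ≈ 0.012, f(121/24) ≈ 0.006, f(5.625) ≈ 0.004, f(149/24) ≈ 0.002.
Sum = Δt · [f(79/24) + f(3.875) + f(107/24) + ...].
Sum ≈ 0.048.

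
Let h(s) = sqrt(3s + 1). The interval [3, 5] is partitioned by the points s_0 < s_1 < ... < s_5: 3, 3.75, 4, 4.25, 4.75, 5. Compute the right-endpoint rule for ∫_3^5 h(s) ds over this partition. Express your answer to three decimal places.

7.406

Subinterval widths: 0.75, 0.25, 0.25, 0.5, 0.25.
Right endpoints: 3.75, 4, 4.25, 4.75, 5.
h(3.75) ≈ 3.500, h(4) ≈ 3.606, h(4.25) ≈ 3.708, h(4.75) ≈ 3.905, h(5) ≈ 4.000.
Sum = Σ Δs_i · h(s_i).
Sum ≈ 7.406.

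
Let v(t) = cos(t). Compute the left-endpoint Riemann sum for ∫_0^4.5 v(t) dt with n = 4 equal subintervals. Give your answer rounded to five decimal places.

Δt = (4.5 − 0)/4 = 1.125.
Left endpoints: 0, 1.125, 2.25, 3.375.
v(0) ≈ 1.00000, v(1.125) ≈ 0.43118, v(2.25) ≈ -0.62817, v(3.375) ≈ -0.97288.
Sum = Δt · [v(0) + v(1.125) + v(2.25) + v(3.375)].
Sum ≈ -0.19112.

-0.19112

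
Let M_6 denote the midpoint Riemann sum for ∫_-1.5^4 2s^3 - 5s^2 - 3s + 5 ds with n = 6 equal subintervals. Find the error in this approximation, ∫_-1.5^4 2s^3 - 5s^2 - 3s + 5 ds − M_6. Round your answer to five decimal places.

0.96282

Exact integral: ∫_-1.5^4 f(s) ds ≈ 20.0520833.
M_6 ≈ 19.0892650.
Error ≈ 20.0520833 − 19.0892650 ≈ 0.96282.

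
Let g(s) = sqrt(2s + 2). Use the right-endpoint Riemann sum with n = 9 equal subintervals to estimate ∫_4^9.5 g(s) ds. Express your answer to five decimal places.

21.96804

Δs = (9.5 − 4)/9 = 11/18.
Right endpoints: 83/18, 47/9, 35/6, 58/9, 127/18, 23/3, 149/18, 80/9, 9.5.
g(83/18) ≈ 3.34996, g(47/9) ≈ 3.52767, g(35/6) ≈ 3.69685, g(58/9) ≈ 3.85861, g(127/18) ≈ 4.01386, g(23/3) ≈ 4.16333, g(149/18) ≈ 4.30762, g(80/9) ≈ 4.44722, g(9.5) ≈ 4.58258.
Sum = Δs · [g(83/18) + g(47/9) + g(35/6) + ...].
Sum ≈ 21.96804.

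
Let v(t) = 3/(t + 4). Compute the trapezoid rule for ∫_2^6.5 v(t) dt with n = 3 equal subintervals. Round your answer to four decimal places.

1.6893

Δt = (6.5 − 2)/3 = 1.5.
v(2) = 0.5, v(3.5) = 0.4, v(5) = 1/3, v(6.5) = 2/7.
T_3 = (Δt/2)·[v(t_0) + 2v(t_1) + 2v(t_2) + v(t_3)].
Sum ≈ 1.6893.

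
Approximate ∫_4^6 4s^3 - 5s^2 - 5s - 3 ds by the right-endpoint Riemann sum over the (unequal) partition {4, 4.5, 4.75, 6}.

1004.90625

Subinterval widths: 0.5, 0.25, 1.25.
Right endpoints: 4.5, 4.75, 6.
f(4.5) = 237.75, f(4.75) = 289.125, f(6) = 651.
Sum = Σ Δs_i · f(s_i).
Sum = 1004.90625.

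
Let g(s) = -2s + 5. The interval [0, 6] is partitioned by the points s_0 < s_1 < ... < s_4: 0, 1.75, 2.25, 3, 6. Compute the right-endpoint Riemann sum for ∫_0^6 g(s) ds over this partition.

Subinterval widths: 1.75, 0.5, 0.75, 3.
Right endpoints: 1.75, 2.25, 3, 6.
g(1.75) = 1.5, g(2.25) = 0.5, g(3) = -1, g(6) = -7.
Sum = Σ Δs_i · g(s_i).
Sum = -18.875.

-18.875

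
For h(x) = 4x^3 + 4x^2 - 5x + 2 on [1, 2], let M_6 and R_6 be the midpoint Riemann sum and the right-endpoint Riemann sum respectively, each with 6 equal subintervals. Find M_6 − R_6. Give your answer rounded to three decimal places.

M_6 ≈ 18.78241.
R_6 ≈ 21.85185.
M_6 − R_6 ≈ -3.069.

-3.069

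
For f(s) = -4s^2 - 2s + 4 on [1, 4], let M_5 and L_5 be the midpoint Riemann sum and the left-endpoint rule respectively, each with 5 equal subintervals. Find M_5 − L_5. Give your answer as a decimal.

M_5 = -86.64.
L_5 = -67.92.
M_5 − L_5 = -18.72.

-18.72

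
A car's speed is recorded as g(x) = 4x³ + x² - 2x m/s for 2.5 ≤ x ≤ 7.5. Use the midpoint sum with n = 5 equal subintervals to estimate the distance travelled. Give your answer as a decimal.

Δx = (7.5 − 2.5)/5 = 1.
Midpoints: 3, 4, 5, 6, 7.
g(3) = 111, g(4) = 264, g(5) = 515, g(6) = 888, g(7) = 1407.
Sum = Δx · [g(3) + g(4) + g(5) + g(6) + g(7)].
Sum = 3185.

3185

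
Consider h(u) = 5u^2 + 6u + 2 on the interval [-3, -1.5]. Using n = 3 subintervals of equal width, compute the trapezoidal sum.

22.4375

Δu = (-1.5 − (-3))/3 = 0.5.
h(-3) = 29, h(-2.5) = 18.25, h(-2) = 10, h(-1.5) = 4.25.
T_3 = (Δu/2)·[h(u_0) + 2h(u_1) + 2h(u_2) + h(u_3)].
Sum = 22.4375.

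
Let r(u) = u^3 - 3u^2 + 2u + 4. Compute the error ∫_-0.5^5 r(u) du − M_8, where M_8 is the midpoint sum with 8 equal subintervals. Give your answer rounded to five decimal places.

0.81238

Exact integral: ∫_-0.5^5 r(u) du = 77.859375.
M_8 ≈ 77.0469971.
Error ≈ 77.859375 − 77.0469971 ≈ 0.81238.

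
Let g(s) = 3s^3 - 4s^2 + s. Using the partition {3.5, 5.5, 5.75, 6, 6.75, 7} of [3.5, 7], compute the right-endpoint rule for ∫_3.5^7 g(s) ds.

1776.0625

Subinterval widths: 2, 0.25, 0.25, 0.75, 0.25.
Right endpoints: 5.5, 5.75, 6, 6.75, 7.
g(5.5) = 383.625, g(5.75) = 443.828125, g(6) = 510, g(6.75) = 747.140625, g(7) = 840.
Sum = Σ Δs_i · g(s_i).
Sum = 1776.0625.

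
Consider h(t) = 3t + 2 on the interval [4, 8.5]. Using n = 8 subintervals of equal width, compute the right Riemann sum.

Δt = (8.5 − 4)/8 = 0.5625.
Right endpoints: 4.5625, 5.125, 5.6875, 6.25, 6.8125, 7.375, 7.9375, 8.5.
h(4.5625) = 15.6875, h(5.125) = 17.375, h(5.6875) = 19.0625, h(6.25) = 20.75, h(6.8125) = 22.4375, h(7.375) = 24.125, h(7.9375) = 25.8125, h(8.5) = 27.5.
Sum = Δt · [h(4.5625) + h(5.125) + h(5.6875) + ...].
Sum = 97.171875.

97.171875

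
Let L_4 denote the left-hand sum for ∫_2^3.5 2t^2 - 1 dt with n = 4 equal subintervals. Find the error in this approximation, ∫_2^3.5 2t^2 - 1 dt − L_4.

Exact integral: ∫_2^3.5 f(t) dt = 21.75.
L_4 = 18.7265625.
Error = 21.75 − 18.7265625 = 3.0234375.

3.0234375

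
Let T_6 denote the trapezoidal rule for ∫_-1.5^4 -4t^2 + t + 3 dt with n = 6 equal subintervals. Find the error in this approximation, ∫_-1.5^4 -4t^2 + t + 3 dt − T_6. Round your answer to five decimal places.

3.08102

Exact integral: ∫_-1.5^4 f(t) dt ≈ -66.4583333.
T_6 ≈ -69.5393519.
Error ≈ -66.4583333 − (-69.5393519) ≈ 3.08102.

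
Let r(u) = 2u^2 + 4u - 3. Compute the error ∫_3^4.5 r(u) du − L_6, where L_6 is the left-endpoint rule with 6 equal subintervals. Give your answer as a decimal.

Exact integral: ∫_3^4.5 r(u) du = 60.75.
L_6 = 57.21875.
Error = 60.75 − 57.21875 = 3.53125.

3.53125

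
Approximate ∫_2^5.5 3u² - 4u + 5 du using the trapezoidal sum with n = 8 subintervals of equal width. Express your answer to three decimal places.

123.710

Δu = (5.5 − 2)/8 = 0.4375.
f(2) = 9, f(2.4375) = 13.07421875, f(2.875) = 18.296875, f(3.3125) = 24.66796875, f(3.75) = 32.1875, f(4.1875) = 40.85546875, f(4.625) = 50.671875, f(5.0625) = 61.63671875, f(5.5) = 73.75.
T_8 = (Δu/2)·[f(u_0) + 2f(u_1) + ... + 2f(u_{7}) + f(u_8)].
Sum ≈ 123.710.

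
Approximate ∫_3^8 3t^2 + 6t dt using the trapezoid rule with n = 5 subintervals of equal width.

Δt = (8 − 3)/5 = 1.
f(3) = 45, f(4) = 72, f(5) = 105, f(6) = 144, f(7) = 189, f(8) = 240.
T_5 = (Δt/2)·[f(t_0) + 2f(t_1) + ... + 2f(t_{4}) + f(t_5)].
Sum = 652.5.

652.5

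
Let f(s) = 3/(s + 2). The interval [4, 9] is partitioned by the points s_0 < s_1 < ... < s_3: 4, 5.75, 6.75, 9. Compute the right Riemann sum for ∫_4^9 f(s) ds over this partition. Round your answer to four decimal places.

1.6339

Subinterval widths: 1.75, 1, 2.25.
Right endpoints: 5.75, 6.75, 9.
f(5.75) = 12/31, f(6.75) = 12/35, f(9) = 3/11.
Sum = Σ Δs_i · f(s_i).
Sum ≈ 1.6339.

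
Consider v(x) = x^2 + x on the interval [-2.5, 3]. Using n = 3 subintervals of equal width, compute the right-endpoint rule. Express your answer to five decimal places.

26.22685

Δx = (3 − (-2.5))/3 = 11/6.
Right endpoints: -2/3, 7/6, 3.
v(-2/3) = -2/9, v(7/6) = 91/36, v(3) = 12.
Sum = Δx · [v(-2/3) + v(7/6) + v(3)].
Sum ≈ 26.22685.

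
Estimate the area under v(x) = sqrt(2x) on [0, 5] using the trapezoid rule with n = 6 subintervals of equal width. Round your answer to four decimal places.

Δx = (5 − 0)/6 = 5/6.
v(0) ≈ 0.0000, v(5/6) ≈ 1.2910, v(5/3) ≈ 1.8257, v(2.5) ≈ 2.2361, v(10/3) ≈ 2.5820, v(25/6) ≈ 2.8868, v(5) ≈ 3.1623.
T_6 = (Δx/2)·[v(x_0) + 2v(x_1) + ... + 2v(x_{5}) + v(x_6)].
Sum ≈ 10.3356.

10.3356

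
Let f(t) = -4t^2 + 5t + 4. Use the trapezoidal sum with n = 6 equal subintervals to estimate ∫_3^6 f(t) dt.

-173

Δt = (6 − 3)/6 = 0.5.
f(3) = -17, f(3.5) = -27.5, f(4) = -40, f(4.5) = -54.5, f(5) = -71, f(5.5) = -89.5, f(6) = -110.
T_6 = (Δt/2)·[f(t_0) + 2f(t_1) + ... + 2f(t_{5}) + f(t_6)].
Sum = -173.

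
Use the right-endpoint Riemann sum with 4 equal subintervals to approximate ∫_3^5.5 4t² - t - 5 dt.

189.140625

Δt = (5.5 − 3)/4 = 0.625.
Right endpoints: 3.625, 4.25, 4.875, 5.5.
f(3.625) = 43.9375, f(4.25) = 63, f(4.875) = 85.1875, f(5.5) = 110.5.
Sum = Δt · [f(3.625) + f(4.25) + f(4.875) + f(5.5)].
Sum = 189.140625.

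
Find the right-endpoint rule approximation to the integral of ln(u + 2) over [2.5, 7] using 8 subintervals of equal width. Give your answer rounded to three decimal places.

Δu = (7 − 2.5)/8 = 0.5625.
Right endpoints: 3.0625, 3.625, 4.1875, 4.75, 5.3125, 5.875, 6.4375, 7.
f(3.0625) ≈ 1.622, f(3.625) ≈ 1.727, f(4.1875) ≈ 1.823, f(4.75) ≈ 1.910, f(5.3125) ≈ 1.990, f(5.875) ≈ 2.064, f(6.4375) ≈ 2.133, f(7) ≈ 2.197.
Sum = Δu · [f(3.0625) + f(3.625) + f(4.1875) + ...].
Sum ≈ 8.699.

8.699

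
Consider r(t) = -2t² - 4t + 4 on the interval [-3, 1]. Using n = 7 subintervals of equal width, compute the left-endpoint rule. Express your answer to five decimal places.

Δt = (1 − (-3))/7 = 4/7.
Left endpoints: -3, -17/7, -13/7, -9/7, -5/7, -1/7, 3/7.
r(-3) = -2, r(-17/7) = 94/49, r(-13/7) = 222/49, r(-9/7) = 286/49, r(-5/7) = 286/49, r(-1/7) = 222/49, r(3/7) = 94/49.
Sum = Δt · [r(-3) + r(-17/7) + r(-13/7) + ...].
Sum ≈ 12.89796.

12.89796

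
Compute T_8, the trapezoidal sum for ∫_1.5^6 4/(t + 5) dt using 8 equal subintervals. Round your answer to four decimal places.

2.1060

Δt = (6 − 1.5)/8 = 0.5625.
f(1.5) = 8/13, f(2.0625) = 64/113, f(2.625) = 32/61, f(3.1875) = 64/131, f(3.75) = 16/35, f(4.3125) = 64/149, f(4.875) = 32/79, f(5.4375) = 64/167, f(6) = 4/11.
T_8 = (Δt/2)·[f(t_0) + 2f(t_1) + ... + 2f(t_{7}) + f(t_8)].
Sum ≈ 2.1060.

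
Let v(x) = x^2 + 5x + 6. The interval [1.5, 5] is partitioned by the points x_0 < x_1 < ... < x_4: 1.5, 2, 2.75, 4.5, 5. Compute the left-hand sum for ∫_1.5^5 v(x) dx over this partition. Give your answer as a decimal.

Subinterval widths: 0.5, 0.75, 1.75, 0.5.
Left endpoints: 1.5, 2, 2.75, 4.5.
v(1.5) = 15.75, v(2) = 20, v(2.75) = 27.3125, v(4.5) = 48.75.
Sum = Σ Δx_i · v(x_i).
Sum = 95.046875.

95.046875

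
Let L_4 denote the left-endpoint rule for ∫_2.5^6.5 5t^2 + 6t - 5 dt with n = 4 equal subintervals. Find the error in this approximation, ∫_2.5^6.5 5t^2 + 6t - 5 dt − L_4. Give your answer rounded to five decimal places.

98.66667

Exact integral: ∫_2.5^6.5 f(t) dt ≈ 519.6666667.
L_4 = 421.
Error ≈ 519.6666667 − 421 ≈ 98.66667.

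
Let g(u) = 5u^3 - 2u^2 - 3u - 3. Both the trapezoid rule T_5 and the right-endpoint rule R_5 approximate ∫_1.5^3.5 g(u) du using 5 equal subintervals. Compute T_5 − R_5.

-34.3

T_5 = 135.81.
R_5 = 170.11.
T_5 − R_5 = -34.3.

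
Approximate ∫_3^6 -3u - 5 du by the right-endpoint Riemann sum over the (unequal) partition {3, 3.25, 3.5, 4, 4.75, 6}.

Subinterval widths: 0.25, 0.25, 0.5, 0.75, 1.25.
Right endpoints: 3.25, 3.5, 4, 4.75, 6.
f(3.25) = -14.75, f(3.5) = -15.5, f(4) = -17, f(4.75) = -19.25, f(6) = -23.
Sum = Σ Δu_i · f(u_i).
Sum = -59.25.

-59.25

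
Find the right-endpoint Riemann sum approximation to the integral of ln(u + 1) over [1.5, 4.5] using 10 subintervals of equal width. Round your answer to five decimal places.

4.20202

Δu = (4.5 − 1.5)/10 = 0.3.
Right endpoints: 1.8, 2.1, 2.4, 2.7, 3, 3.3, 3.6, 3.9, 4.2, 4.5.
f(1.8) ≈ 1.02962, f(2.1) ≈ 1.13140, f(2.4) ≈ 1.22378, f(2.7) ≈ 1.30833, f(3) ≈ 1.38629, f(3.3) ≈ 1.45862, f(3.6) ≈ 1.52606, f(3.9) ≈ 1.58924, f(4.2) ≈ 1.64866, f(4.5) ≈ 1.70475.
Sum = Δu · [f(1.8) + f(2.1) + f(2.4) + ...].
Sum ≈ 4.20202.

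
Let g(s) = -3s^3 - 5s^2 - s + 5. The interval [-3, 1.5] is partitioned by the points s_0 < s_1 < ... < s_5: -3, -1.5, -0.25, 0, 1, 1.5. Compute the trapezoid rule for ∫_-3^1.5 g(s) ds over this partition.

39.78515625

Subinterval widths: 1.5, 1.25, 0.25, 1, 0.5.
g(-3) = 44, g(-1.5) = 5.375, g(-0.25) = 4.984375, g(0) = 5, g(1) = -4, g(1.5) = -17.875.
On each subinterval the trapezoid contributes (Δs_i/2)·[g(s_{i-1}) + g(s_i)].
Sum = 39.78515625.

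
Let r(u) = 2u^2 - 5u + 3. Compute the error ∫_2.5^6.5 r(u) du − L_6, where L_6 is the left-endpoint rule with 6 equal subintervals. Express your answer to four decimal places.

16.7407

Exact integral: ∫_2.5^6.5 r(u) du ≈ 94.666667.
L_6 ≈ 77.925926.
Error ≈ 94.666667 − 77.925926 ≈ 16.7407.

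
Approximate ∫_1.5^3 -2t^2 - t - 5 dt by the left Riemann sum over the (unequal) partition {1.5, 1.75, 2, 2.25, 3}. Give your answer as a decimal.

Subinterval widths: 0.25, 0.25, 0.25, 0.75.
Left endpoints: 1.5, 1.75, 2, 2.25.
f(1.5) = -11, f(1.75) = -12.875, f(2) = -15, f(2.25) = -17.375.
Sum = Σ Δt_i · f(t_i).
Sum = -22.75.

-22.75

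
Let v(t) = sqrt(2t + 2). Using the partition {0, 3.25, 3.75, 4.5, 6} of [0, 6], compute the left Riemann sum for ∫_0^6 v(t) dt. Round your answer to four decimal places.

13.3405

Subinterval widths: 3.25, 0.5, 0.75, 1.5.
Left endpoints: 0, 3.25, 3.75, 4.5.
v(0) ≈ 1.4142, v(3.25) ≈ 2.9155, v(3.75) ≈ 3.0822, v(4.5) ≈ 3.3166.
Sum = Σ Δt_i · v(t_i).
Sum ≈ 13.3405.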